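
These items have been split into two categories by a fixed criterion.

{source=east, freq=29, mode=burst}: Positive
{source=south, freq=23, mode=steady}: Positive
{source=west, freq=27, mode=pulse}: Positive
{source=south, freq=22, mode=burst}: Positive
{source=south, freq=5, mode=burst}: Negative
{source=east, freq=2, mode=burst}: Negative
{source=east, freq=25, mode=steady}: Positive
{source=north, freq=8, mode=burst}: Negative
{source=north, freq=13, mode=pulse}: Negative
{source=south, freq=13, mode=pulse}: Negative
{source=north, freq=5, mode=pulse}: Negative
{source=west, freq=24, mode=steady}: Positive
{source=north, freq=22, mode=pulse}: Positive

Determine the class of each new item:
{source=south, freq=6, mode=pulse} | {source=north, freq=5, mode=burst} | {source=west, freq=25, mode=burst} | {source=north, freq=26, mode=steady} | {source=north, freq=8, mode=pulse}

The common property of the 'Positive' items is: freq ≥ 22. No 'Negative' item has it.
{source=south, freq=6, mode=pulse}: Negative (freq = 6).
{source=north, freq=5, mode=burst}: Negative (freq = 5).
{source=west, freq=25, mode=burst}: Positive (freq = 25).
{source=north, freq=26, mode=steady}: Positive (freq = 26).
{source=north, freq=8, mode=pulse}: Negative (freq = 8).

Negative, Negative, Positive, Positive, Negative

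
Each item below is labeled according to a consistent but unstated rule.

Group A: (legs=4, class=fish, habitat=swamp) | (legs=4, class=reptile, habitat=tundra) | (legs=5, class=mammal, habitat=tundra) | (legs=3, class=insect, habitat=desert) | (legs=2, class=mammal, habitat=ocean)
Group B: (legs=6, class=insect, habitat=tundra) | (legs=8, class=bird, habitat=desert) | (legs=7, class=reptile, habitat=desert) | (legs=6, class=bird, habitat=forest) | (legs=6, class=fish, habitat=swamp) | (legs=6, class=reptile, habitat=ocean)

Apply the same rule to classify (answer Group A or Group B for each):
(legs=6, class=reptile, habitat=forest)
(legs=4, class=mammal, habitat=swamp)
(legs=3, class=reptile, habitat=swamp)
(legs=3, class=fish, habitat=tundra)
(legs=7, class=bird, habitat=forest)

All 'Group A' examples share one property — legs ≤ 5 — and every 'Group B' example lacks it.

Group B, Group A, Group A, Group A, Group B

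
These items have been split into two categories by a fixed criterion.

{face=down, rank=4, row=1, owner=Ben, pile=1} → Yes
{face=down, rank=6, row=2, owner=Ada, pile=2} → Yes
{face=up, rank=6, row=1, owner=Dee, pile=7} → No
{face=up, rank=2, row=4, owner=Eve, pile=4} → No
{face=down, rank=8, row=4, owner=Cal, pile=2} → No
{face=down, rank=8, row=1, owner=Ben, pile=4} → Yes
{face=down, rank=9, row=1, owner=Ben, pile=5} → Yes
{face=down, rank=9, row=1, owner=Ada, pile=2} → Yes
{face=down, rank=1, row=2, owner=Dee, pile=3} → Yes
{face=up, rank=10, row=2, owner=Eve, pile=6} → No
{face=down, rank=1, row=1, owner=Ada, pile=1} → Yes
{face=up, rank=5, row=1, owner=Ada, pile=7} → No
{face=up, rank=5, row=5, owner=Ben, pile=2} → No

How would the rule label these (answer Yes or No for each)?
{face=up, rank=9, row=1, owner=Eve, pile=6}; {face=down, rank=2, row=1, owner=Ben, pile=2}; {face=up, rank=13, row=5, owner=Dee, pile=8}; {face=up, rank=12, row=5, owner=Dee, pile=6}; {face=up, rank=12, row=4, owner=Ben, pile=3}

Rule: face is down AND row ≤ 2. This holds for each 'Yes' example and fails for each 'No' one.
{face=up, rank=9, row=1, owner=Eve, pile=6} → face is up, row = 1 → No. {face=down, rank=2, row=1, owner=Ben, pile=2} → face is down, row = 1 → Yes. {face=up, rank=13, row=5, owner=Dee, pile=8} → face is up, row = 5 → No. {face=up, rank=12, row=5, owner=Dee, pile=6} → face is up, row = 5 → No. {face=up, rank=12, row=4, owner=Ben, pile=3} → face is up, row = 4 → No.

No, Yes, No, No, No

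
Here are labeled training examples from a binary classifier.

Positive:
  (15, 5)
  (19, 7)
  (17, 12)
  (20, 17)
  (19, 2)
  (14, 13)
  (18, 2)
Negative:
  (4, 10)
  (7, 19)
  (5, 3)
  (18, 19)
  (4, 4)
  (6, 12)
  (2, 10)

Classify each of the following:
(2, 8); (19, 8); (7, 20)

Negative, Positive, Negative

One predicate separates the groups cleanly: first > second AND sum ≥ 12.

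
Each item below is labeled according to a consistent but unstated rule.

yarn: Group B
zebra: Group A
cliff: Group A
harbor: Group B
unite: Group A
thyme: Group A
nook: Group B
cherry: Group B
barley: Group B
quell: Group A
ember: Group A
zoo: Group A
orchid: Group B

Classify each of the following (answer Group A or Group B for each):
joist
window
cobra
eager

Group A, Group B, Group A, Group A

Comparing the two groups points to one rule — odd length.
joist: length 5 — qualifies, so Group A.
window: length 6 — fails this test, so Group B.
cobra: length 5 — qualifies, so Group A.
eager: length 5 — qualifies, so Group A.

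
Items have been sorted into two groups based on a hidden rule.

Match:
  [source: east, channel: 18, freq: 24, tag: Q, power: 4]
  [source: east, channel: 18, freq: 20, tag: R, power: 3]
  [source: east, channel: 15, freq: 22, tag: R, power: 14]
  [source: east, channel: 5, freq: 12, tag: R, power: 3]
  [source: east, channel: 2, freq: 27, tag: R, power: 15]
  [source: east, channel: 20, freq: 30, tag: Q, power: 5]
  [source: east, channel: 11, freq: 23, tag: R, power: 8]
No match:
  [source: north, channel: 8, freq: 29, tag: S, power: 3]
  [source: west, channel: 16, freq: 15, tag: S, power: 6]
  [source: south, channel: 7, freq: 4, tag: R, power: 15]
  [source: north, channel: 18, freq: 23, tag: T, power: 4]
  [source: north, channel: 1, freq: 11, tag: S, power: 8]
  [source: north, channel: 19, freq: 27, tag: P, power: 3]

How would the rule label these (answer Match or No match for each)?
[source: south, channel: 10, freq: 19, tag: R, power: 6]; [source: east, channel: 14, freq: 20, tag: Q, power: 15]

No match, Match

The distinguishing property — source is east — holds for all the 'Match' cases and none of the 'No match' cases.
[source: south, channel: 10, freq: 19, tag: R, power: 6]: source is south, lacks this property → No match.
[source: east, channel: 14, freq: 20, tag: Q, power: 15]: source is east, passes → Match.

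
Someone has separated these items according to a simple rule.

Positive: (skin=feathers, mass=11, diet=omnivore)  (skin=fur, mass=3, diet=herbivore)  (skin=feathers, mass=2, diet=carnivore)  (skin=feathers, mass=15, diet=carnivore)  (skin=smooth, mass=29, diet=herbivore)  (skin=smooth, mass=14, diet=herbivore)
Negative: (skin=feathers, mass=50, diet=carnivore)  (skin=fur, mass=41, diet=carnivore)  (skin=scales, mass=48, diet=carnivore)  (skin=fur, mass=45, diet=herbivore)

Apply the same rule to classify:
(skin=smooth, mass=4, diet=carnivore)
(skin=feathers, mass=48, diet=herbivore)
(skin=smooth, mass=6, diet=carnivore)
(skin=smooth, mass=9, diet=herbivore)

Positive, Negative, Positive, Positive

The pattern is that an item is 'Positive' exactly when: mass ≤ 29.
(skin=smooth, mass=4, diet=carnivore) — mass = 4, hence Positive.
(skin=feathers, mass=48, diet=herbivore) — mass = 48, hence Negative.
(skin=smooth, mass=6, diet=carnivore) — mass = 6, hence Positive.
(skin=smooth, mass=9, diet=herbivore) — mass = 9, hence Positive.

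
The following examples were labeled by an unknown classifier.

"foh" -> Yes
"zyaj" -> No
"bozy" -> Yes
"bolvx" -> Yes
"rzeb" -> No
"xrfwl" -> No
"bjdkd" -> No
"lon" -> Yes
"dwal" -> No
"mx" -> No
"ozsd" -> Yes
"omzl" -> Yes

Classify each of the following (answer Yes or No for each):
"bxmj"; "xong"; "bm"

No, Yes, No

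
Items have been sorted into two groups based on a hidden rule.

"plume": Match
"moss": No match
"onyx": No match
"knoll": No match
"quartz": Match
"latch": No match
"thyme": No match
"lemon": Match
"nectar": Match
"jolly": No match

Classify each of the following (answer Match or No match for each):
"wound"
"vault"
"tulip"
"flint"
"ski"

Match, Match, Match, No match, No match

'Match' ⟺ has ≥ 2 vowels.
"wound": Match (2 vowels). "vault": Match (2 vowels). "tulip": Match (2 vowels). "flint": No match (1 vowel). "ski": No match (1 vowel).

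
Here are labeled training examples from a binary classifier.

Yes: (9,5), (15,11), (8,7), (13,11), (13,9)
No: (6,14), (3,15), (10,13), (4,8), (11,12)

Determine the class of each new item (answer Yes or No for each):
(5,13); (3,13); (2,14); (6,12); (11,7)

The distinguishing property — first > second — holds for all the 'Yes' cases and none of the 'No' cases.

No, No, No, No, Yes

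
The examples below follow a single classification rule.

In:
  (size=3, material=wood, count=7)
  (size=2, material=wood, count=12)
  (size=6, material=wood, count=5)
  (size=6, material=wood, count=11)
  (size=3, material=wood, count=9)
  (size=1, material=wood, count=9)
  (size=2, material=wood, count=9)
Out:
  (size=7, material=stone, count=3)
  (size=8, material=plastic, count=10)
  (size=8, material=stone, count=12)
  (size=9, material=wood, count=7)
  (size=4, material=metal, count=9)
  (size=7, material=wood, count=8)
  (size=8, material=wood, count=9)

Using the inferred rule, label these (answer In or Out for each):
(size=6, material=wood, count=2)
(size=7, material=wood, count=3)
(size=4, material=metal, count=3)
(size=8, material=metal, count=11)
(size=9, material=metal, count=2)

The simplest hypothesis consistent with all the labels is: material is wood AND size ≤ 6.

In, Out, Out, Out, Out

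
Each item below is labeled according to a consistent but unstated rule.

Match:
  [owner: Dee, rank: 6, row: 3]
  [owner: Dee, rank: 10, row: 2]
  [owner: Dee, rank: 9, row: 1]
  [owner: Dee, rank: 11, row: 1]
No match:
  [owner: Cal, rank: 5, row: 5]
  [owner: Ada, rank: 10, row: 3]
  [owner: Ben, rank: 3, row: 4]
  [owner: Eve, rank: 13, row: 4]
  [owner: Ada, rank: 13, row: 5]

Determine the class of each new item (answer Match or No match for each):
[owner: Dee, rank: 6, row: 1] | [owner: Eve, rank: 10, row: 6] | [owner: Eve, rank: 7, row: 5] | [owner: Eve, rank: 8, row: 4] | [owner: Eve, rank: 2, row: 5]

A rule that fits every label: owner is Dee — true of each 'Match' example, false of each 'No match' one.

Match, No match, No match, No match, No match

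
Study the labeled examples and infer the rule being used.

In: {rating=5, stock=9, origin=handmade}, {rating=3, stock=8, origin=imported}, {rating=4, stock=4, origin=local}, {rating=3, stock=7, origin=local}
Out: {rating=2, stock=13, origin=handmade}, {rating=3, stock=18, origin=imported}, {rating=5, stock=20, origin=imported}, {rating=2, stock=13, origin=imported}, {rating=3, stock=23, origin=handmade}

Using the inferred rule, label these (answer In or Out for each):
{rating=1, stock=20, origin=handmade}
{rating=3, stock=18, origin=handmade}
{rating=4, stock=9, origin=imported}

The rule appears to be: stock ≤ 9.
{rating=1, stock=20, origin=handmade}: Out (stock = 20).
{rating=3, stock=18, origin=handmade}: Out (stock = 18).
{rating=4, stock=9, origin=imported}: In (stock = 9).

Out, Out, In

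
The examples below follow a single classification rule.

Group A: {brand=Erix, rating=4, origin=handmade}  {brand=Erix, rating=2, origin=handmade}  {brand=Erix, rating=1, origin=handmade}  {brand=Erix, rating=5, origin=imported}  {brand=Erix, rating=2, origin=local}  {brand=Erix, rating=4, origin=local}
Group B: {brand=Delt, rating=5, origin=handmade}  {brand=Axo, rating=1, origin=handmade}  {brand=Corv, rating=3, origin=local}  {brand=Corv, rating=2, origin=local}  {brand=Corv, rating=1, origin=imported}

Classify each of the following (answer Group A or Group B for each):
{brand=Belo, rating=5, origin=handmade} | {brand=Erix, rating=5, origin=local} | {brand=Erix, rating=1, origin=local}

The rule appears to be: brand is Erix.

Group B, Group A, Group A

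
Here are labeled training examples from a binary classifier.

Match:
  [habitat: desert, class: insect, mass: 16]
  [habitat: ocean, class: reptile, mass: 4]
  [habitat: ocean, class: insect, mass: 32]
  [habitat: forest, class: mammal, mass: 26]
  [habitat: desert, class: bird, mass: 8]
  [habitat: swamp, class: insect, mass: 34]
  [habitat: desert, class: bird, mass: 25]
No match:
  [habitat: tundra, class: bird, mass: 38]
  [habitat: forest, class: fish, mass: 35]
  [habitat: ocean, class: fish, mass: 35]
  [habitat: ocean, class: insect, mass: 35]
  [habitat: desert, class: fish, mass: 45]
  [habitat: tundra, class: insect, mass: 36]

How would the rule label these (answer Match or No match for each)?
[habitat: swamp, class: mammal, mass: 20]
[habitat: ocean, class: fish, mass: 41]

Match, No match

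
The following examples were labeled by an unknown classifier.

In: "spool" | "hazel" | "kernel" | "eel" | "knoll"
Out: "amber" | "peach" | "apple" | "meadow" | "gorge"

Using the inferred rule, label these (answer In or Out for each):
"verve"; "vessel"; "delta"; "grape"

A rule that fits every label: ends with 'l' — true of each 'In' example, false of each 'Out' one.
Out: "verve", since ends with 'e'.
In: "vessel", since ends with 'l'.
Out: "delta", since ends with 'a'.
Out: "grape", since ends with 'e'.

Out, In, Out, Out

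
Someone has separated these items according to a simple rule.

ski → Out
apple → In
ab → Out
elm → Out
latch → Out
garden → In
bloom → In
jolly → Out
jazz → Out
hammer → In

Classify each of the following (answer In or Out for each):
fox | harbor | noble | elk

Out, In, In, Out

Rule: has ≥ 2 vowels. This holds for each 'In' example and fails for each 'Out' one.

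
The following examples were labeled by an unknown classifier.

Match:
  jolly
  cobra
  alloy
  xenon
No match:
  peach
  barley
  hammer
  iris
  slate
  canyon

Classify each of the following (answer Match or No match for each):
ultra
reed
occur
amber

No match, No match, Match, No match

The rule appears to be: odd length AND contains 'o'.
ultra: length 5, no 'o', lacks this property → No match.
reed: length 4, no 'o', lacks this property → No match.
occur: length 5, has 'o', passes → Match.
amber: length 5, no 'o', lacks this property → No match.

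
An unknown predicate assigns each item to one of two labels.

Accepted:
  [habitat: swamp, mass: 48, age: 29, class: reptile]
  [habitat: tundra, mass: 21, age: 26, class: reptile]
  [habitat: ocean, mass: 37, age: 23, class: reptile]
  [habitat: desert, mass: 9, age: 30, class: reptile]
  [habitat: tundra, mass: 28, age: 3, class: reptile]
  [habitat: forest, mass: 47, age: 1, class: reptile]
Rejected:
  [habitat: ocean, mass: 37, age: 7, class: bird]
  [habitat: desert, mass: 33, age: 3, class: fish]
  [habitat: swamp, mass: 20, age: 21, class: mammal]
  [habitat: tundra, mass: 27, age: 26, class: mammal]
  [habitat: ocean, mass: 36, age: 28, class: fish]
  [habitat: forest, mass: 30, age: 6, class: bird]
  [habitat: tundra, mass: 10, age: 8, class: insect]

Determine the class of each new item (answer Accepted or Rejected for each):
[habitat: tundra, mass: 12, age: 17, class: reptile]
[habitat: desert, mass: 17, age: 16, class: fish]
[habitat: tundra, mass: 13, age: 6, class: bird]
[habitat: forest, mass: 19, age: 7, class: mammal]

Accepted, Rejected, Rejected, Rejected

Every 'Accepted' example satisfies: class is reptile. None of the 'Rejected' examples do.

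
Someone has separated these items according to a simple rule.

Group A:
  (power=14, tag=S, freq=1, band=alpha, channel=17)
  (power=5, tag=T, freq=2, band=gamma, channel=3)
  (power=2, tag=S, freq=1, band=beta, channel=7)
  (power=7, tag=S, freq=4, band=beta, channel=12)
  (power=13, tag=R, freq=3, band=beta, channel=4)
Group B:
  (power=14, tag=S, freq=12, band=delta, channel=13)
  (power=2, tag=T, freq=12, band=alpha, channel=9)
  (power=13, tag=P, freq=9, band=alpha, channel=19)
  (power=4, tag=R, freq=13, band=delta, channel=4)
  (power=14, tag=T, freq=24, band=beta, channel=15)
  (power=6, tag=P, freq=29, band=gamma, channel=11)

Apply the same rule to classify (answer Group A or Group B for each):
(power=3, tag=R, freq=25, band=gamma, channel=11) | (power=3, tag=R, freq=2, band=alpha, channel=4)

The distinguishing property — freq ≤ 4 — holds for all the 'Group A' cases and none of the 'Group B' cases.
(power=3, tag=R, freq=25, band=gamma, channel=11) — freq = 25, hence Group B. (power=3, tag=R, freq=2, band=alpha, channel=4) — freq = 2, hence Group A.

Group B, Group A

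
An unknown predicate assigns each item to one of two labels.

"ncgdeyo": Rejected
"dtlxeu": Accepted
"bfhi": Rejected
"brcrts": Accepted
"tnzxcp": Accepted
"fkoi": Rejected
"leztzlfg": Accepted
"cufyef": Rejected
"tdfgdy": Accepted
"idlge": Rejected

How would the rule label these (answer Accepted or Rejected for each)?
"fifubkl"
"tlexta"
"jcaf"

'Accepted' ⟺ contains 't'.
"fifubkl" → no 't' → Rejected. "tlexta" → has 't' → Accepted. "jcaf" → no 't' → Rejected.

Rejected, Accepted, Rejected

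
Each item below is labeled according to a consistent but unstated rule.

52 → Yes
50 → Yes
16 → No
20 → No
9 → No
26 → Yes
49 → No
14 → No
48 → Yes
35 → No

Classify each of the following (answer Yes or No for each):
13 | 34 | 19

No, Yes, No

A rule that fits every label: even AND at least 26 — true of each 'Yes' example, false of each 'No' one.
13: 13 is odd, 13 < 26, doesn't match → No.
34: 34 is even, 34 ≥ 26, satisfies this → Yes.
19: 19 is odd, 19 < 26, doesn't match → No.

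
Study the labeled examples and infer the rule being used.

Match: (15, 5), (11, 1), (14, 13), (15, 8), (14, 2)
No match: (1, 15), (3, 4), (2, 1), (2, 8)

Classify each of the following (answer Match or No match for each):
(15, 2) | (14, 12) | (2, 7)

Match, Match, No match

The rule appears to be: first ≥ 4.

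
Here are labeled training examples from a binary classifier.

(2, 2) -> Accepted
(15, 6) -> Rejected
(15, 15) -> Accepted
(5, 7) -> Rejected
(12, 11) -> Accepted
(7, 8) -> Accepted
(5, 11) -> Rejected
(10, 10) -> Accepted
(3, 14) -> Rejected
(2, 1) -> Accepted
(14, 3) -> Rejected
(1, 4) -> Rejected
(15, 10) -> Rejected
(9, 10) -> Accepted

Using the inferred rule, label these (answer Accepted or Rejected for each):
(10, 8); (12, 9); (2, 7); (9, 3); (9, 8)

Rule: |first − second| ≤ 1. This holds for each 'Accepted' example and fails for each 'Rejected' one.

Rejected, Rejected, Rejected, Rejected, Accepted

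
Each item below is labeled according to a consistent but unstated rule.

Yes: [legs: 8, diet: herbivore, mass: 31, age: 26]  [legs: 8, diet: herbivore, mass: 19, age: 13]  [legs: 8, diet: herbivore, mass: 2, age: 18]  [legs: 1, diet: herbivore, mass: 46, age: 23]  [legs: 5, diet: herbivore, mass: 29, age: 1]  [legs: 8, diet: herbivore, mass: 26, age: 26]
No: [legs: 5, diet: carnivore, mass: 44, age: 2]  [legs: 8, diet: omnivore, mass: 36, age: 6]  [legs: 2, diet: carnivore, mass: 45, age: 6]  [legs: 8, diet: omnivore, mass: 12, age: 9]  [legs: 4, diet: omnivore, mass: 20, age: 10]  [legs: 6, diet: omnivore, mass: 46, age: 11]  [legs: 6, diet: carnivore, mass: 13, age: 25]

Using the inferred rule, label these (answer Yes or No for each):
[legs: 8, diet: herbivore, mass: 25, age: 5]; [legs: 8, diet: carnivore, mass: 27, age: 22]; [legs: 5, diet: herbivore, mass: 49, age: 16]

Yes, No, Yes

'Yes' ⟺ diet is herbivore.
[legs: 8, diet: herbivore, mass: 25, age: 5]: diet is herbivore, qualifies → Yes.
[legs: 8, diet: carnivore, mass: 27, age: 22]: diet is carnivore, does not fit → No.
[legs: 5, diet: herbivore, mass: 49, age: 16]: diet is herbivore, qualifies → Yes.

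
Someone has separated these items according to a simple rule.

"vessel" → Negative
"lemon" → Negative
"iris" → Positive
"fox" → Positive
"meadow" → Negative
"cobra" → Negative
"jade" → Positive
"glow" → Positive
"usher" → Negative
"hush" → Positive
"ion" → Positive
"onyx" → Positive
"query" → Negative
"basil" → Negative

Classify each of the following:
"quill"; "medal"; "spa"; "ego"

One predicate separates the groups cleanly: length ≤ 4.
"quill": length 5, does not satisfy this → Negative.
"medal": length 5, does not satisfy this → Negative.
"spa": length 3, checks out → Positive.
"ego": length 3, checks out → Positive.

Negative, Negative, Positive, Positive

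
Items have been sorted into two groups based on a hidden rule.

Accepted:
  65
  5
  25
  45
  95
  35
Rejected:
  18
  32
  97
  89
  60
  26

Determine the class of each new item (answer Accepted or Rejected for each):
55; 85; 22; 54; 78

Accepted, Accepted, Rejected, Rejected, Rejected

Checking candidate rules against both groups, what survives is: ends in digit 5.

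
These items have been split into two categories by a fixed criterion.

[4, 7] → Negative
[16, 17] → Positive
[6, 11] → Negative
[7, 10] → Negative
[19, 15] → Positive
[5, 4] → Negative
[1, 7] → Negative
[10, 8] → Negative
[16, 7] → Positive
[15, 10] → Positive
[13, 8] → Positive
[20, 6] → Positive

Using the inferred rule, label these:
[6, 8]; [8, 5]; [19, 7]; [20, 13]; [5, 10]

Negative, Negative, Positive, Positive, Negative

All 'Positive' examples share one property — sum ≥ 21 — and every 'Negative' example lacks it.
[6, 8]: 6+8 = 14, doesn't qualify → Negative.
[8, 5]: 8+5 = 13, doesn't qualify → Negative.
[19, 7]: 19+7 = 26, fits → Positive.
[20, 13]: 20+13 = 33, fits → Positive.
[5, 10]: 5+10 = 15, doesn't qualify → Negative.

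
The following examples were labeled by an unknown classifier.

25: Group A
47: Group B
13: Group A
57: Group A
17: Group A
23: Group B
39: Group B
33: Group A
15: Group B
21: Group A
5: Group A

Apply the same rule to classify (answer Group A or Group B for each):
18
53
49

The common property of the 'Group A' items is: ≡ 1 (mod 4). No 'Group B' item has it.
18: 18 mod 4 = 2 — doesn't match, so Group B.
53: 53 mod 4 = 1 — checks out, so Group A.
49: 49 mod 4 = 1 — checks out, so Group A.

Group B, Group A, Group A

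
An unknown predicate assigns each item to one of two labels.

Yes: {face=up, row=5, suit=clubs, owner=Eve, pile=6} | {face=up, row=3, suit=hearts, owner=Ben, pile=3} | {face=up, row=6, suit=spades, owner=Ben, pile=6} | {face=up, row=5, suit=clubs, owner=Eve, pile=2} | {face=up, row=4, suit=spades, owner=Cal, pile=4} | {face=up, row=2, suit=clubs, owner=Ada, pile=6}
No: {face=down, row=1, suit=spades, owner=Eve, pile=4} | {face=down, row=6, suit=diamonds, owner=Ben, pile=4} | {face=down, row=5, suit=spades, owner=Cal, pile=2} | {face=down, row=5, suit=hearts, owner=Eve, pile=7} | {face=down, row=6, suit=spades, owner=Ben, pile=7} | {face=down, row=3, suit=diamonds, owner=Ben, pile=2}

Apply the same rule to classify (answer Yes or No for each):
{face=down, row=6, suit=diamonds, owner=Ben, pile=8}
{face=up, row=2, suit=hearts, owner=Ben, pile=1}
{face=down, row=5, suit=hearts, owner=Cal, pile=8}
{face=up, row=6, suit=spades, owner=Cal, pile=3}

No, Yes, No, Yes

Comparing the two groups points to one rule — face is up.
{face=down, row=6, suit=diamonds, owner=Ben, pile=8}: face is down, fails this test → No.
{face=up, row=2, suit=hearts, owner=Ben, pile=1}: face is up, meets the rule → Yes.
{face=down, row=5, suit=hearts, owner=Cal, pile=8}: face is down, fails this test → No.
{face=up, row=6, suit=spades, owner=Cal, pile=3}: face is up, meets the rule → Yes.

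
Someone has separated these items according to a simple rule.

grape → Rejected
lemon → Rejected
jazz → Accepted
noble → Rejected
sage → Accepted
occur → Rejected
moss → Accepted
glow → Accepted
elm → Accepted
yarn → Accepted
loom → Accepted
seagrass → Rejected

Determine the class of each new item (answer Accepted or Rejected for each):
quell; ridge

Rejected, Rejected

All 'Accepted' examples share one property — length ≤ 4 — and every 'Rejected' example lacks it.
quell → length 5 → Rejected. ridge → length 5 → Rejected.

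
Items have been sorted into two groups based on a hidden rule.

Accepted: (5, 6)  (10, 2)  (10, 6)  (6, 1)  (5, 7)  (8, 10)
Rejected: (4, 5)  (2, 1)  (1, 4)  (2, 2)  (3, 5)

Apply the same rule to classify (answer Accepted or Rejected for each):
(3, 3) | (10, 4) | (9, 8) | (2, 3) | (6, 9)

Rejected, Accepted, Accepted, Rejected, Accepted

The classifier is using: first ≥ 5.
(3, 3): first 3, fails this test → Rejected.
(10, 4): first 10, has this property → Accepted.
(9, 8): first 9, has this property → Accepted.
(2, 3): first 2, fails this test → Rejected.
(6, 9): first 6, has this property → Accepted.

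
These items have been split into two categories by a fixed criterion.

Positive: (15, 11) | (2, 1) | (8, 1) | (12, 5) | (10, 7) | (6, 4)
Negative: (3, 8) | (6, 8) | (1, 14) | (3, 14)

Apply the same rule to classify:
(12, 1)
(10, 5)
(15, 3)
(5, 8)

Positive, Positive, Positive, Negative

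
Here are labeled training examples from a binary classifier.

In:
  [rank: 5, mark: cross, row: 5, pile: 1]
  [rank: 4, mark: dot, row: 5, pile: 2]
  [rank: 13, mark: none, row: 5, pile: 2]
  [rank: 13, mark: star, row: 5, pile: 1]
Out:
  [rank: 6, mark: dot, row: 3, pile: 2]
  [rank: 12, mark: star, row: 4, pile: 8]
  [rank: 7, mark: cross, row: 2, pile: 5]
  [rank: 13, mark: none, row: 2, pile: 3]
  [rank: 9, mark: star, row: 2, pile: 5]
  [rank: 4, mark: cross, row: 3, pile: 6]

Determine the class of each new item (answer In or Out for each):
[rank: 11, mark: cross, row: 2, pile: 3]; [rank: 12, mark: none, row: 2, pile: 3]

Out, Out

The rule appears to be: row = 5.
Out: [rank: 11, mark: cross, row: 2, pile: 3], since row = 2. Out: [rank: 12, mark: none, row: 2, pile: 3], since row = 2.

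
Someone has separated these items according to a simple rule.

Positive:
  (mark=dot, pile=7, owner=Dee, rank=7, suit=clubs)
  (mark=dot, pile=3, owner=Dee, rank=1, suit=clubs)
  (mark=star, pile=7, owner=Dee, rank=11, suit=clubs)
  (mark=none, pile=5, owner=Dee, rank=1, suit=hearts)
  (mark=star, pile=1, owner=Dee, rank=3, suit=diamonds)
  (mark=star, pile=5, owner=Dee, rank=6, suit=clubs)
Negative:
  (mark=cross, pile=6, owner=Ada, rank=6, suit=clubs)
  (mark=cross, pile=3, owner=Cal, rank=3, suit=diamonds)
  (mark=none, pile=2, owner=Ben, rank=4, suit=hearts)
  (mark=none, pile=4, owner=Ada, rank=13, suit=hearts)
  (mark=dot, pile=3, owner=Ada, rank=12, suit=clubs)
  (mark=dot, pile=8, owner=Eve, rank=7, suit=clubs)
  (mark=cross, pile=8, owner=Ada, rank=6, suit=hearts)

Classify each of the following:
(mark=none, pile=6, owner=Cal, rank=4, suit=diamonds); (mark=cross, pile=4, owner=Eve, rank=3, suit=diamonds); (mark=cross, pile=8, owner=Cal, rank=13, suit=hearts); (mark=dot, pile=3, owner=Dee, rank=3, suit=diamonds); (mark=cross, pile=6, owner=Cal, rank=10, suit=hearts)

Negative, Negative, Negative, Positive, Negative

The common property of the 'Positive' items is: owner is Dee. No 'Negative' item has it.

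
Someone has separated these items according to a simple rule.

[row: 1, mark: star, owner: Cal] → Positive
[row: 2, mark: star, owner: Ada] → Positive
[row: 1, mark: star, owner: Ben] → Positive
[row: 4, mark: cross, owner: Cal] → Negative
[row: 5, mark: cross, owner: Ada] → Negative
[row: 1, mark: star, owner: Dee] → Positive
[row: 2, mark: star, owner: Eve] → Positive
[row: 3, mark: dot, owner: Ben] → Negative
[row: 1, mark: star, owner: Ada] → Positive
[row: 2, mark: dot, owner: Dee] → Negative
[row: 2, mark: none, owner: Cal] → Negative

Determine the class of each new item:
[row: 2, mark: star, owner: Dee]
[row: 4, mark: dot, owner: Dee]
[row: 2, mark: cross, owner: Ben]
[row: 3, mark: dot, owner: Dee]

One predicate separates the groups cleanly: mark is star.
Positive: [row: 2, mark: star, owner: Dee], since mark is star. Negative: [row: 4, mark: dot, owner: Dee], since mark is dot. Negative: [row: 2, mark: cross, owner: Ben], since mark is cross. Negative: [row: 3, mark: dot, owner: Dee], since mark is dot.

Positive, Negative, Negative, Negative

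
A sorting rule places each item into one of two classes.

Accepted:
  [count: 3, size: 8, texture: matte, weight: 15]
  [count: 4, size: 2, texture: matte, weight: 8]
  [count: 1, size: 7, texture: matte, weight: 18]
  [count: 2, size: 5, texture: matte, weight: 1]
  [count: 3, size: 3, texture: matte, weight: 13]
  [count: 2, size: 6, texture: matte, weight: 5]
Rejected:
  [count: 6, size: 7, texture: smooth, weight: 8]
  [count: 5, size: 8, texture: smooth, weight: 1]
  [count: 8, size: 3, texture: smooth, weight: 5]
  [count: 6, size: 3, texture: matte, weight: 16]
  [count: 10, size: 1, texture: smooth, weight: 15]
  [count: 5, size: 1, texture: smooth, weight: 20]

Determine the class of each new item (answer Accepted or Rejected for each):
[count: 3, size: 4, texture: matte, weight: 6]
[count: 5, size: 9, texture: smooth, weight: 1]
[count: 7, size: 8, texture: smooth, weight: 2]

Accepted, Rejected, Rejected

One predicate separates the groups cleanly: count ≤ 4.
[count: 3, size: 4, texture: matte, weight: 6]: count = 3 — matches, so Accepted.
[count: 5, size: 9, texture: smooth, weight: 1]: count = 5 — does not pass, so Rejected.
[count: 7, size: 8, texture: smooth, weight: 2]: count = 7 — does not pass, so Rejected.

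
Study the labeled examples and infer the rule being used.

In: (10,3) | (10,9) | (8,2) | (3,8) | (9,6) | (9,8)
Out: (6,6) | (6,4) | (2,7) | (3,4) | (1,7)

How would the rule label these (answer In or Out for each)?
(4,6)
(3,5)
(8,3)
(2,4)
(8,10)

The classifier is using: max ≥ 8.
(4,6): max 6 — doesn't match, so Out. (3,5): max 5 — doesn't match, so Out. (8,3): max 8 — checks out, so In. (2,4): max 4 — doesn't match, so Out. (8,10): max 10 — checks out, so In.

Out, Out, In, Out, In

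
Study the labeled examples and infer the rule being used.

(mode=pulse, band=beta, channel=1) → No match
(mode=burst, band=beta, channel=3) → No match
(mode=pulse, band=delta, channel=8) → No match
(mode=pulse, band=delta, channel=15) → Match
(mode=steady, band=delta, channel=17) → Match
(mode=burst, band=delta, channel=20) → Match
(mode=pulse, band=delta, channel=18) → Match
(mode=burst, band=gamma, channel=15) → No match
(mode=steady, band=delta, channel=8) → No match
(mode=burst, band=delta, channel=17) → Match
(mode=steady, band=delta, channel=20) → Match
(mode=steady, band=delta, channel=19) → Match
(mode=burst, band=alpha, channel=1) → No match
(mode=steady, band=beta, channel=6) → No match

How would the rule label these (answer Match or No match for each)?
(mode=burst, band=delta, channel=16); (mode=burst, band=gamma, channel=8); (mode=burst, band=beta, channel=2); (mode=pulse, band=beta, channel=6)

Match, No match, No match, No match

'Match' ⟺ band is delta AND channel ≥ 15.
(mode=burst, band=delta, channel=16): band is delta, channel = 16, matches → Match. (mode=burst, band=gamma, channel=8): band is gamma, channel = 8, does not satisfy this → No match. (mode=burst, band=beta, channel=2): band is beta, channel = 2, does not satisfy this → No match. (mode=pulse, band=beta, channel=6): band is beta, channel = 6, does not satisfy this → No match.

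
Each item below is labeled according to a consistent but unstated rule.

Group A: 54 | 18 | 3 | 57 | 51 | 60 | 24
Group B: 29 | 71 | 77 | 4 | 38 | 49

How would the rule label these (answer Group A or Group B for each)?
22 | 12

Group B, Group A

The common property of the 'Group A' items is: multiple of 3. No 'Group B' item has it.
22 → 22 = 3·7 + 1 → Group B. 12 → 12 = 3·4 → Group A.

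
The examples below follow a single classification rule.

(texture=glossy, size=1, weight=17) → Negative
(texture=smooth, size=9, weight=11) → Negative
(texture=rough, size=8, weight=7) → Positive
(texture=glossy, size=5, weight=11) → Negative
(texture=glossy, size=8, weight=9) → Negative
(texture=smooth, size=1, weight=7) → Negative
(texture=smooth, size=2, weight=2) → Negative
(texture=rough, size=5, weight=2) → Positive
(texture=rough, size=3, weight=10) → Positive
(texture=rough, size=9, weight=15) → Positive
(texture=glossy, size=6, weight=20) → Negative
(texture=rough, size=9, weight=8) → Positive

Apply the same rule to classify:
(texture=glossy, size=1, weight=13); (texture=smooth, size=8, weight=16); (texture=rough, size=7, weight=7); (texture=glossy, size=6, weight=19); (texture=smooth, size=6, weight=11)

Negative, Negative, Positive, Negative, Negative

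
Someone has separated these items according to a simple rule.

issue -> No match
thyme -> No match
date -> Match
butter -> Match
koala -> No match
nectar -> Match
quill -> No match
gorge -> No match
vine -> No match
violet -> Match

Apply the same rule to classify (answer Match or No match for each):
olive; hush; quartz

No match, No match, Match

The classifier is using: even length AND contains 't'.
olive — length 5, no 't', hence No match.
hush — length 4, no 't', hence No match.
quartz — length 6, has 't', hence Match.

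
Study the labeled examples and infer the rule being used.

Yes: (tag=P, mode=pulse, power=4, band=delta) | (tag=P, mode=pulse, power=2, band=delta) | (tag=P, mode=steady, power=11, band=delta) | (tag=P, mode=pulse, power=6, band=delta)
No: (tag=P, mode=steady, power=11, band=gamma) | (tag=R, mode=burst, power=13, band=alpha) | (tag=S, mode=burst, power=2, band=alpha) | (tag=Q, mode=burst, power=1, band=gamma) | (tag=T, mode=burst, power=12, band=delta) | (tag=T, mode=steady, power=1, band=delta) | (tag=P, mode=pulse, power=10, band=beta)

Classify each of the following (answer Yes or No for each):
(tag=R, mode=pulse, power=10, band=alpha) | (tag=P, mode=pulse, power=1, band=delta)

The simplest hypothesis consistent with all the labels is: tag is P AND band is delta.
(tag=R, mode=pulse, power=10, band=alpha): No (tag is R, band is alpha). (tag=P, mode=pulse, power=1, band=delta): Yes (tag is P, band is delta).

No, Yes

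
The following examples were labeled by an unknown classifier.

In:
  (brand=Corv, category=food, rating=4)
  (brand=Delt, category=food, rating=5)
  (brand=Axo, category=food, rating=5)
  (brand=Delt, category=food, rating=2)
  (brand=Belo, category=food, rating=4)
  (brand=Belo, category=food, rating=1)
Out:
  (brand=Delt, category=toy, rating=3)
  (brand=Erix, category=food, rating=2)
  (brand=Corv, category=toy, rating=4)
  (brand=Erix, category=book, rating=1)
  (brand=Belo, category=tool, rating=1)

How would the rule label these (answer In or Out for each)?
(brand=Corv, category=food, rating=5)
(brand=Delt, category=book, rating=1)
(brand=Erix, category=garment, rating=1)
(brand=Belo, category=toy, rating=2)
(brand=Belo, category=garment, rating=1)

In, Out, Out, Out, Out

Every 'In' example satisfies: category is food AND brand is not Erix. None of the 'Out' examples do.
In: (brand=Corv, category=food, rating=5), since category is food, brand is Corv. Out: (brand=Delt, category=book, rating=1), since category is book, brand is Delt. Out: (brand=Erix, category=garment, rating=1), since category is garment, brand is Erix. Out: (brand=Belo, category=toy, rating=2), since category is toy, brand is Belo. Out: (brand=Belo, category=garment, rating=1), since category is garment, brand is Belo.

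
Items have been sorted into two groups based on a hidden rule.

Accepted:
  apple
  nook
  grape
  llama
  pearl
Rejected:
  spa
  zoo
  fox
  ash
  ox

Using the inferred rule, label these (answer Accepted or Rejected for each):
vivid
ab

The rule appears to be: length ≥ 4.
vivid: length 5, matches → Accepted. ab: length 2, fails the rule → Rejected.

Accepted, Rejected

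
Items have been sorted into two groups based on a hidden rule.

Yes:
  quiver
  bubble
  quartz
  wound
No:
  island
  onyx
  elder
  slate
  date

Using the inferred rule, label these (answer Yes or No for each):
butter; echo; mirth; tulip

Yes, No, No, Yes

The classifier is using: contains 'u'.
Yes: butter, since has 'u'. No: echo, since no 'u'. No: mirth, since no 'u'. Yes: tulip, since has 'u'.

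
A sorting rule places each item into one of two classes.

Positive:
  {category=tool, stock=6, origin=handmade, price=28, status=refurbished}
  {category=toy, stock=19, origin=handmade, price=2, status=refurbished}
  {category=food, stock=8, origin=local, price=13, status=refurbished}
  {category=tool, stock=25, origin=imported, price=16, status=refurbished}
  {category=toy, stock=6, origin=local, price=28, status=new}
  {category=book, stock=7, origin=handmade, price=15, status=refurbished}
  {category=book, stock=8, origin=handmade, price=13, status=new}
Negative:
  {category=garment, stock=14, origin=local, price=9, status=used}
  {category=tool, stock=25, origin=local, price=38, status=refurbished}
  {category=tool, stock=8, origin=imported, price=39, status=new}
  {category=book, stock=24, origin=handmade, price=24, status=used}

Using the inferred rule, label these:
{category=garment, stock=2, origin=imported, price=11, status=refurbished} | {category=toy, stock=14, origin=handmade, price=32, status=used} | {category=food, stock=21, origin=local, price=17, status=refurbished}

All 'Positive' examples share one property — status is not used AND price ≤ 28 — and every 'Negative' example lacks it.

Positive, Negative, Positive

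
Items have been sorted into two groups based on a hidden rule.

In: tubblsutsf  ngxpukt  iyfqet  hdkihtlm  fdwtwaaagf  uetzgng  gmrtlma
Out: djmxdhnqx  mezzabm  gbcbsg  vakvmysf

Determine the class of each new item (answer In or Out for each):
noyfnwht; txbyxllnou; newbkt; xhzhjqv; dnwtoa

The rule appears to be: contains 't'.

In, In, In, Out, In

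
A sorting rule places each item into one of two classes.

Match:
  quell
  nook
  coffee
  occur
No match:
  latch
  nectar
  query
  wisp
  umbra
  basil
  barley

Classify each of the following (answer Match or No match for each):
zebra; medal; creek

No match, No match, Match

The classifier is using: has a double letter.
zebra: No match (no doubled letter). medal: No match (no doubled letter). creek: Match ('ee' doubled).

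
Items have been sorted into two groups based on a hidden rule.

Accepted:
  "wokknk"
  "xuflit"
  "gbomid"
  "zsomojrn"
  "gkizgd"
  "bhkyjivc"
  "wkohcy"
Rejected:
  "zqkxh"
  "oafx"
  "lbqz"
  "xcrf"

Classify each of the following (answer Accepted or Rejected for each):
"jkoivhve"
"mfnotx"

Accepted, Accepted

The distinguishing property — length ≥ 6 — holds for all the 'Accepted' cases and none of the 'Rejected' cases.
"jkoivhve": Accepted (length 8). "mfnotx": Accepted (length 6).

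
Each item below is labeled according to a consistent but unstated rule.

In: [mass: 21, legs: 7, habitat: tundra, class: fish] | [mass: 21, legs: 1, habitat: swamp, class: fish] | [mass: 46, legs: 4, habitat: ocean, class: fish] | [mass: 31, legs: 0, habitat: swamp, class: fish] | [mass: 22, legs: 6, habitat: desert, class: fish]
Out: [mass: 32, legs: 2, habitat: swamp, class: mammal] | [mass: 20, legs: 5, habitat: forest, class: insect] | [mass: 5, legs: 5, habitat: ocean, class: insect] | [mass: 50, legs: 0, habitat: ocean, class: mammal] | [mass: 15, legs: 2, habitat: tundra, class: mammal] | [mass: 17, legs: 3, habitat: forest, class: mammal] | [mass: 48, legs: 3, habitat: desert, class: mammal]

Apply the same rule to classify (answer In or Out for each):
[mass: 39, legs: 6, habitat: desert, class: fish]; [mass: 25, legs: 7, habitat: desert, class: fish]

In, In

Comparing the two groups points to one rule — class is fish.
[mass: 39, legs: 6, habitat: desert, class: fish]: class is fish, fits → In. [mass: 25, legs: 7, habitat: desert, class: fish]: class is fish, fits → In.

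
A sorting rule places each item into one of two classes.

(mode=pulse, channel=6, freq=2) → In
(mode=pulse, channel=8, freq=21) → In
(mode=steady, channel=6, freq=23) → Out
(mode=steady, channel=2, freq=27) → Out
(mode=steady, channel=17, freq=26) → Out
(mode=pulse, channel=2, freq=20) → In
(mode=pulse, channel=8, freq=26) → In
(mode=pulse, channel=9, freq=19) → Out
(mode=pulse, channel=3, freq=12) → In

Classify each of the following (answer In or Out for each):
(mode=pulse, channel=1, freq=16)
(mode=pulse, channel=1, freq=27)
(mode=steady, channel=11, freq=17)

In, In, Out

'In' ⟺ mode is pulse AND channel ≤ 8.
(mode=pulse, channel=1, freq=16): mode is pulse, channel = 1 — matches, so In. (mode=pulse, channel=1, freq=27): mode is pulse, channel = 1 — matches, so In. (mode=steady, channel=11, freq=17): mode is steady, channel = 11 — fails the rule, so Out.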